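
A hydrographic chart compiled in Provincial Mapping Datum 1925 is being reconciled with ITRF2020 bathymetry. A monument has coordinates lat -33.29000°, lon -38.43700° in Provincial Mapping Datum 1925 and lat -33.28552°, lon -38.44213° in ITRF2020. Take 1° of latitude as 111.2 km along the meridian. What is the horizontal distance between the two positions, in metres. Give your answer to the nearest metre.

690 m

Δφ = -33.28552° − -33.29000° = +0.00448°; Δλ = -38.44213° − -38.43700° = -0.00513°.
ΔN = Δφ × 111200 = 498.2 m; ΔE = Δλ × 111200 × cos(-33.29000°) = -0.00513 × 111200 × 0.835903 = -476.8 m.
Distance = √(ΔE² + ΔN²) = √((-476.8)² + 498.2²) = 689.6 m.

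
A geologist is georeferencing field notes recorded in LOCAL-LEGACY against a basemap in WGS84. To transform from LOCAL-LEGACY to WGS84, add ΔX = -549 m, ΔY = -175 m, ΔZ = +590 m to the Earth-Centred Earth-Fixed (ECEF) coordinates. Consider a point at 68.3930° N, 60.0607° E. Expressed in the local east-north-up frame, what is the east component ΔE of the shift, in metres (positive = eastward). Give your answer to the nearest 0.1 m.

ΔE = 388.4 m

At φ = 68.3930°, λ = 60.0607°: sin φ = 0.929732, cos φ = 0.368238, sin λ = 0.866555, cos λ = 0.499082.
ΔE = −sin λ·ΔX + cos λ·ΔY = −(0.866555)·(-549) + (0.499082)·(-175) = 388.40 m.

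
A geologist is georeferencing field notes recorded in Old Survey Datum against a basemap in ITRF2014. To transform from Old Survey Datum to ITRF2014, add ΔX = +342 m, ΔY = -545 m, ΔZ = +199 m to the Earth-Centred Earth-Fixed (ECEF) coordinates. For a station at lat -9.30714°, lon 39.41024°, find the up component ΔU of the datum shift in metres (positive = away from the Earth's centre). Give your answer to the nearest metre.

The local up (radial) axis is (cos φ cos λ, cos φ sin λ, sin φ), giving ΔU = 260.758 − 341.448 − 32.184 = -112.87 m.

ΔU = -113 m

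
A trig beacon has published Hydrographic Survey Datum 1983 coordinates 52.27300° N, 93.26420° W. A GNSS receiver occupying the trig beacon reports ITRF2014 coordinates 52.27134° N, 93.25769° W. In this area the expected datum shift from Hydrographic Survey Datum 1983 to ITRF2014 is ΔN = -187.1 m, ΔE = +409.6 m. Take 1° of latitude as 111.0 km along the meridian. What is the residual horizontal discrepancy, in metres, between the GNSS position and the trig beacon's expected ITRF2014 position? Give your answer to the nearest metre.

Observed coordinate differences: Δφ = -0.00166°, Δλ = +0.00651°.
Converting to metres (1° lat = 111000 m, cos φ = 0.611900): observed ΔN = -184.3 m, observed ΔE = 442.2 m.
Subtracting the expected shift leaves a residual of -184.3 − (-187.1) = 2.8 m north and 442.2 − (409.6) = 32.6 m east.
Residual distance = √(2.8² + 32.6²) = 32.7 m.

33 m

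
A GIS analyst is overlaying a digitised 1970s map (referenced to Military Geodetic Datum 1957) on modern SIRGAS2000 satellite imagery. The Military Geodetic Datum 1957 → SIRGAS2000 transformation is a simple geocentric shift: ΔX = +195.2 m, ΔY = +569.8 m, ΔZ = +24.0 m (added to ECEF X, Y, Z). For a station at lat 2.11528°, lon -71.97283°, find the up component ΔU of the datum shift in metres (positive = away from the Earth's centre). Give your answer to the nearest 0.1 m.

At φ = 2.11528°, λ = -71.97283°: sin φ = 0.036910, cos φ = 0.999319, sin λ = -0.950910, cos λ = 0.309468.
ΔU = cos φ cos λ·ΔX + cos φ sin λ·ΔY + sin φ·ΔZ = (0.999319)(0.309468)(195.2) + (0.999319)(-0.950910)(569.8) + (0.036910)(24.0) = -480.21 m.

ΔU = -480.2 m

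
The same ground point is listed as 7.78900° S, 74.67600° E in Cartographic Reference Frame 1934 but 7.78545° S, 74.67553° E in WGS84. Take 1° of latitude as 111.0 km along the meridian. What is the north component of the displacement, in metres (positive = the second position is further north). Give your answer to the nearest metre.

ΔN = 394 m

Δφ = -7.78545° − -7.78900° = +0.00355°; Δλ = 74.67553° − 74.67600° = -0.00047°.
ΔN = Δφ × 111000 = 394.0 m; ΔE = Δλ × 111000 × cos(-7.78900°) = -0.00047 × 111000 × 0.990774 = -51.7 m.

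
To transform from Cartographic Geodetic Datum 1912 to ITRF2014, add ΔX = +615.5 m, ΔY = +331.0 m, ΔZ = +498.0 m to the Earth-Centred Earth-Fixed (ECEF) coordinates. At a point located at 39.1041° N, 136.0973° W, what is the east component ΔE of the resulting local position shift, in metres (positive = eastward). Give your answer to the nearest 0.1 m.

The local east axis at (φ, λ) is (−sin λ, cos λ, 0), so ΔE = −sin(-136.0973°)·615.5 + cos(-136.0973°)·331.0 = 188.32 m.

ΔE = 188.3 m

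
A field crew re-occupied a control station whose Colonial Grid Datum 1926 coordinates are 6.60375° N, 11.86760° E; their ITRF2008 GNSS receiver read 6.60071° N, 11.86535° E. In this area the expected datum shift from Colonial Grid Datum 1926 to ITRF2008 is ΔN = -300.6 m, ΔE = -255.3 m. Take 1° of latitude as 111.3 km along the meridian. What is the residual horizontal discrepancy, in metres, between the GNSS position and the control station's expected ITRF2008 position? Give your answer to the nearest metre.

Observed coordinate differences: Δφ = -0.00304°, Δλ = -0.00225°.
Converting to metres (1° lat = 111300 m, cos φ = 0.993365): observed ΔN = -338.4 m, observed ΔE = -248.8 m.
Subtracting the expected shift leaves a residual of -338.4 − (-300.6) = -37.8 m north and -248.8 − (-255.3) = 6.5 m east.
Residual distance = √((-37.8)² + 6.5²) = 38.3 m.

38 m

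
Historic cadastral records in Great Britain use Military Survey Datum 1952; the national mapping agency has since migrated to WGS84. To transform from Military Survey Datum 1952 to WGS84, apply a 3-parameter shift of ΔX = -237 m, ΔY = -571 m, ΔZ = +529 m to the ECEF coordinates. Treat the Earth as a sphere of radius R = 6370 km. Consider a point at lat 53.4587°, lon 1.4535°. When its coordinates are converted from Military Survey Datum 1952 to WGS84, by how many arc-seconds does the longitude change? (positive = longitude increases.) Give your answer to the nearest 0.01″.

Δλ = -30.72″

sin φ = 0.803428, cos φ = 0.595402, sin λ = 0.025366, cos λ = 0.999678.
East component: ΔE = −sin λ·ΔX + cos λ·ΔY = −(0.025366)(-237) + (0.999678)(-571) = -564.80 m.
1° of latitude spans πR/180 = 111177 m; at latitude φ, 1° of longitude spans that × cos φ = 66195.3 m, so Δλ = -564.80 / 66195.3 × 3600 = -30.717″.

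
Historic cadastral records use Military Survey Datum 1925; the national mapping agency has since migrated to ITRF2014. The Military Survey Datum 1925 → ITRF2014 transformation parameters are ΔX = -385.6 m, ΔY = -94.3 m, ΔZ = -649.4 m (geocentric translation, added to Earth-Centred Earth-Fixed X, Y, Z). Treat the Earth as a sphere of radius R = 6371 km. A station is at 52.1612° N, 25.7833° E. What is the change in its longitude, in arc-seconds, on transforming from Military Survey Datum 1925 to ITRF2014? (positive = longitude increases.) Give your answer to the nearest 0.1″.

sin φ = 0.789740, cos φ = 0.613442, sin λ = 0.434969, cos λ = 0.900446.
East component: ΔE = −sin λ·ΔX + cos λ·ΔY = −(0.434969)(-385.6) + (0.900446)(-94.3) = 82.81 m.
1° of latitude spans πR/180 = 111195 m; at latitude φ, 1° of longitude spans that × cos φ = 68211.6 m, so Δλ = 82.81 / 68211.6 × 3600 = 4.371″.

Δλ = 4.4″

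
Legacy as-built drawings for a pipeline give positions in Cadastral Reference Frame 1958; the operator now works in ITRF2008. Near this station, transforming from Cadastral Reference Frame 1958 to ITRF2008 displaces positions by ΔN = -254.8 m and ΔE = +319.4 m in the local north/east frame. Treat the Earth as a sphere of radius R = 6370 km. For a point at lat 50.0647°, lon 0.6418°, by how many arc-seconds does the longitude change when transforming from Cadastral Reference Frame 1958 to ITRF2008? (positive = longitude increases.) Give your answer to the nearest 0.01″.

Δλ = 16.11″

At latitude 50.0647°, cos φ = 0.641922.
One radian of longitude at latitude φ spans R cos φ, so Δλ = ΔE / (R cos φ) = 319.4 / (6370000 × 0.641922) = 7.8111e-05 rad = 16.112″.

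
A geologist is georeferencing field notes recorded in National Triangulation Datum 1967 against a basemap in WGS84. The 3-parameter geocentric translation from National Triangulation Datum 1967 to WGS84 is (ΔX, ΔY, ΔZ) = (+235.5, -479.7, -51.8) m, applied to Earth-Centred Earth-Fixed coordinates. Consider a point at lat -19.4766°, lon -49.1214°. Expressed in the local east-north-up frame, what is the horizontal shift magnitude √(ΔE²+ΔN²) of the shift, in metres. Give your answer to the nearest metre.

184 m

At φ = -19.4766°, λ = -49.1214°: sin φ = -0.333422, cos φ = 0.942778, sin λ = -0.756098, cos λ = 0.654458.
ΔE = −sin λ·ΔX + cos λ·ΔY = −(-0.756098)·(235.5) + (0.654458)·(-479.7) = -135.88 m.
ΔN = −sin φ cos λ·ΔX − sin φ sin λ·ΔY + cos φ·ΔZ = −(-0.333422)(0.654458)(235.5) − (-0.333422)(-0.756098)(-479.7) + (0.942778)(-51.8) = 123.48 m.
Horizontal magnitude = √(ΔE² + ΔN²) = √((-135.88)² + 123.48²) = 183.61 m.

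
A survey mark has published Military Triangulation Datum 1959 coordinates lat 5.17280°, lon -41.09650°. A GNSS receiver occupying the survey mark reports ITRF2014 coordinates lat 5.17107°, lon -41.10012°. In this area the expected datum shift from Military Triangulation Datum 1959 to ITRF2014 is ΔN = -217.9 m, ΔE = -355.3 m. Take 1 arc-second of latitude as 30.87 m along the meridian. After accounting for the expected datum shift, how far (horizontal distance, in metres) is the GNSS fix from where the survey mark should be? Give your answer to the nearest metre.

Observed coordinate differences: Δφ = -0.00173°, Δλ = -0.00362°.
Converting to metres (1° lat = 111132 m, cos φ = 0.995927): observed ΔN = -192.3 m, observed ΔE = -400.7 m.
Subtracting the expected shift leaves a residual of -192.3 − (-217.9) = 25.6 m north and -400.7 − (-355.3) = -45.4 m east.
Residual distance = √(25.6² + (-45.4)²) = 52.1 m.

52 m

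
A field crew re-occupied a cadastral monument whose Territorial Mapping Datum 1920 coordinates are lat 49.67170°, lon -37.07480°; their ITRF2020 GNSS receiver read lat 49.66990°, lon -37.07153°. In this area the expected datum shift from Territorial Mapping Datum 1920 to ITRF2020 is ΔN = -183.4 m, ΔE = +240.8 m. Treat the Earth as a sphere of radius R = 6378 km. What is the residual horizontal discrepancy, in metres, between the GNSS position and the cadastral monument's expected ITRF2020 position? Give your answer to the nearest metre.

Observed coordinate differences: Δφ = -0.00180°, Δλ = +0.00327°.
Converting to metres (1° lat = 111317 m, cos φ = 0.647166): observed ΔN = -200.4 m, observed ΔE = 235.6 m.
Subtracting the expected shift leaves a residual of -200.4 − (-183.4) = -17.0 m north and 235.6 − (240.8) = -5.2 m east.
Residual distance = √((-17.0)² + (-5.2)²) = 17.8 m.

18 m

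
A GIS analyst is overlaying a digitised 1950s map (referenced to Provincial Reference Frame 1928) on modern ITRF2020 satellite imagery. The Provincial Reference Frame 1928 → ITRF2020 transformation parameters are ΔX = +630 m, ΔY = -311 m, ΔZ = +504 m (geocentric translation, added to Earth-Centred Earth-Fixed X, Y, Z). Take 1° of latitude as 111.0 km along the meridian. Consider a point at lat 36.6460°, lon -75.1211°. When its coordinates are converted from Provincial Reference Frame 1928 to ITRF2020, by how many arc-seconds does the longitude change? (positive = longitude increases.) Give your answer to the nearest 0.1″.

Δλ = 21.4″

sin φ = 0.596869, cos φ = 0.802339, sin λ = -0.966471, cos λ = 0.256777.
East component: ΔE = −sin λ·ΔX + cos λ·ΔY = −(-0.966471)(630) + (0.256777)(-311) = 529.02 m.
1° of latitude spans 111000 m; at latitude φ, 1° of longitude spans that × cos φ = 89059.6 m, so Δλ = 529.02 / 89059.6 × 3600 = 21.384″.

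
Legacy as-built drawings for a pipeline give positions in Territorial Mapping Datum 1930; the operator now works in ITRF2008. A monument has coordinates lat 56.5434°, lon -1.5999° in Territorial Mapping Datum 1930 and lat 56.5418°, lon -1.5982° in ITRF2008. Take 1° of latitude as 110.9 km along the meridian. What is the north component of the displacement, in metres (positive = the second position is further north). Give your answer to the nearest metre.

ΔN = -177 m

Δφ = 56.5418° − 56.5434° = -0.0016°; Δλ = -1.5982° − -1.5999° = +0.0017°.
ΔN = Δφ × 110900 = -177.4 m; ΔE = Δλ × 110900 × cos(56.5434°) = +0.0017 × 110900 × 0.551305 = 103.9 m.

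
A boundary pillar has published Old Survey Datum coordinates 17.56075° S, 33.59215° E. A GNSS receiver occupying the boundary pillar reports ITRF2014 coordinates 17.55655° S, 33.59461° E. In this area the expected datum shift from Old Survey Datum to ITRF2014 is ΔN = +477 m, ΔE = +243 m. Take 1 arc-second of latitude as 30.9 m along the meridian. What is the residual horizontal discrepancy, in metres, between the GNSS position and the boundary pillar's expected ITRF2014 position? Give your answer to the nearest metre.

20 m

Observed coordinate differences: Δφ = +0.00420°, Δλ = +0.00246°.
Converting to metres (1° lat = 111240 m, cos φ = 0.953398): observed ΔN = 467.2 m, observed ΔE = 260.9 m.
Subtracting the expected shift leaves a residual of 467.2 − (477) = -9.8 m north and 260.9 − (243) = 17.9 m east.
Residual distance = √((-9.8)² + 17.9²) = 20.4 m.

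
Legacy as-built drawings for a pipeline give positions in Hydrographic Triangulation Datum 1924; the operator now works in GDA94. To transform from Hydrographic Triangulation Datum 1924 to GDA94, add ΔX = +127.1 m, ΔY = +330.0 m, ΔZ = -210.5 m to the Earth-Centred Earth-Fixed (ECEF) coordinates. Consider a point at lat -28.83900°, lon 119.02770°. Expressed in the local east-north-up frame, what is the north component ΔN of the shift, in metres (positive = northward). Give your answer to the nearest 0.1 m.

ΔN = -75.0 m

At φ = -28.83900°, λ = 119.02770°: sin φ = -0.482350, cos φ = 0.875979, sin λ = 0.874385, cos λ = -0.485232.
ΔN = −sin φ cos λ·ΔX − sin φ sin λ·ΔY + cos φ·ΔZ = −(-0.482350)(-0.485232)(127.1) − (-0.482350)(0.874385)(330.0) + (0.875979)(-210.5) = -74.96 m.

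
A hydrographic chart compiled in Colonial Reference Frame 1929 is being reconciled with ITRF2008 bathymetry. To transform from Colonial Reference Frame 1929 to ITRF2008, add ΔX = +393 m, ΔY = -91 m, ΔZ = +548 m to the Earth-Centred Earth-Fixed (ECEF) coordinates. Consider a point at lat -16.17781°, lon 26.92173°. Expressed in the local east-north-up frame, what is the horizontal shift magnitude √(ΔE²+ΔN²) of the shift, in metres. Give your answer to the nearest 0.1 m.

At φ = -16.17781°, λ = 26.92173°: sin φ = -0.278619, cos φ = 0.960402, sin λ = 0.452773, cos λ = 0.891626.
ΔE = −sin λ·ΔX + cos λ·ΔY = −(0.452773)·(393) + (0.891626)·(-91) = -259.08 m.
ΔN = −sin φ cos λ·ΔX − sin φ sin λ·ΔY + cos φ·ΔZ = −(-0.278619)(0.891626)(393) − (-0.278619)(0.452773)(-91) + (0.960402)(548) = 612.45 m.
Horizontal magnitude = √(ΔE² + ΔN²) = √((-259.08)² + 612.45²) = 664.99 m.

665.0 m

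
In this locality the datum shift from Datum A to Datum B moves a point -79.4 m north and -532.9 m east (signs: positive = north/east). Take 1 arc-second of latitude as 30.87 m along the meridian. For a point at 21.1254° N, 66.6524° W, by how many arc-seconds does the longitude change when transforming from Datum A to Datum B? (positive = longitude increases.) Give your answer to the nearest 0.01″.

Δλ = -18.51″

At latitude 21.1254°, cos φ = 0.932794.
1″ of longitude at this latitude = 30.87 × cos φ = 28.7953 m, so Δλ = -532.9 / 28.7953 = -18.506″.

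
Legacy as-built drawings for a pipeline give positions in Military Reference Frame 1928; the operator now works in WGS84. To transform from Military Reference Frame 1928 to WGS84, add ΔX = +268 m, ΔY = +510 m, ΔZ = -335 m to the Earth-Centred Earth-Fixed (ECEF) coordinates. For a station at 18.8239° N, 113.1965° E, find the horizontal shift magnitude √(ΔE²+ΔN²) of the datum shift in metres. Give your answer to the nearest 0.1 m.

At φ = 18.8239°, λ = 113.1965°: sin φ = 0.322661, cos φ = 0.946515, sin λ = 0.919159, cos λ = -0.393886.
ΔE = −sin λ·ΔX + cos λ·ΔY = −(0.919159)·(268) + (-0.393886)·(510) = -447.22 m.
ΔN = −sin φ cos λ·ΔX − sin φ sin λ·ΔY + cos φ·ΔZ = −(0.322661)(-0.393886)(268) − (0.322661)(0.919159)(510) + (0.946515)(-335) = -434.28 m.
Horizontal magnitude = √(ΔE² + ΔN²) = √((-447.22)² + (-434.28)²) = 623.38 m.

623.4 m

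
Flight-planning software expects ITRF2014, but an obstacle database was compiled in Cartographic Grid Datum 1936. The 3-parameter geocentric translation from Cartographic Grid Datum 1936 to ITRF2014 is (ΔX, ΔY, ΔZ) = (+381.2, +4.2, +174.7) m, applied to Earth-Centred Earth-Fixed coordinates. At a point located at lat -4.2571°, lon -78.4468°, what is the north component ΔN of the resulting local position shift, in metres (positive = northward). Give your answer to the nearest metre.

The local north axis is (−sin φ cos λ, −sin φ sin λ, cos φ), giving ΔN = 5.667 − 0.305 + 174.218 = 179.58 m.

ΔN = 180 m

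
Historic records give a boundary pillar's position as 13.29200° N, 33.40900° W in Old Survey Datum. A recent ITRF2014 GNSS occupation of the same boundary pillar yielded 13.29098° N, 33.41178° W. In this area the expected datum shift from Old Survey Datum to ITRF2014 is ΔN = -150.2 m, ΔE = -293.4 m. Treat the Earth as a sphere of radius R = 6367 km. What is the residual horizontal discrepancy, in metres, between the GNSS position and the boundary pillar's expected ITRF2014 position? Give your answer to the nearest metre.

Observed coordinate differences: Δφ = -0.00102°, Δλ = -0.00278°.
Converting to metres (1° lat = 111125 m, cos φ = 0.973211): observed ΔN = -113.3 m, observed ΔE = -300.7 m.
Subtracting the expected shift leaves a residual of -113.3 − (-150.2) = 36.9 m north and -300.7 − (-293.4) = -7.3 m east.
Residual distance = √(36.9² + (-7.3)²) = 37.6 m.

38 m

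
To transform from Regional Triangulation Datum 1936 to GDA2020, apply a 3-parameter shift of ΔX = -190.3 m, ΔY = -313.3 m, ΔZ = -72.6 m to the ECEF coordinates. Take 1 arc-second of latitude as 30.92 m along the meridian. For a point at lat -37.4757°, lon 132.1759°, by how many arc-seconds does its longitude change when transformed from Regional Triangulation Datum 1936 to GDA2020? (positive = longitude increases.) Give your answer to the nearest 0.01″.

Δλ = 14.32″

sin φ = -0.608425, cos φ = 0.793611, sin λ = 0.741087, cos λ = -0.671409.
East component: ΔE = −sin λ·ΔX + cos λ·ΔY = −(0.741087)(-190.3) + (-0.671409)(-313.3) = 351.38 m.
1° of latitude spans 3600 × 30.92 = 111312 m; at latitude φ, 1° of longitude spans that × cos φ = 88338.5 m, so Δλ = 351.38 / 88338.5 × 3600 = 14.320″.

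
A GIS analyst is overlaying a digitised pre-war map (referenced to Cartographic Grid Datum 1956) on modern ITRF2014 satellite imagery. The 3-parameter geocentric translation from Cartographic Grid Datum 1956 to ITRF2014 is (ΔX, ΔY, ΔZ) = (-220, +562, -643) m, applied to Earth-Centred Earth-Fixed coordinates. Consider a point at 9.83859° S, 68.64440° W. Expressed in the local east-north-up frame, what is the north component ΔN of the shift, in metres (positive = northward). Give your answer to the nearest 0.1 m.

ΔN = -736.7 m

At φ = -9.83859°, λ = -68.64440°: sin φ = -0.170873, cos φ = 0.985293, sin λ = -0.931338, cos λ = 0.364155.
ΔN = −sin φ cos λ·ΔX − sin φ sin λ·ΔY + cos φ·ΔZ = −(-0.170873)(0.364155)(-220) − (-0.170873)(-0.931338)(562) + (0.985293)(-643) = -736.67 m.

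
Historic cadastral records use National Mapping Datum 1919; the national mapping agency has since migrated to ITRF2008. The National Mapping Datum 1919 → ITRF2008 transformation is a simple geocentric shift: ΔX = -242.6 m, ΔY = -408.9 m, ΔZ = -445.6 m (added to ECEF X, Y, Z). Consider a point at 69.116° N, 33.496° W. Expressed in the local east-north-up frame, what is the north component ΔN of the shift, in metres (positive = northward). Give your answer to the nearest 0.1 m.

At φ = 69.116°, λ = -33.496°: sin φ = 0.934304, cos φ = 0.356477, sin λ = -0.551879, cos λ = 0.833924.
ΔN = −sin φ cos λ·ΔX − sin φ sin λ·ΔY + cos φ·ΔZ = −(0.934304)(0.833924)(-242.6) − (0.934304)(-0.551879)(-408.9) + (0.356477)(-445.6) = -180.67 m.

ΔN = -180.7 m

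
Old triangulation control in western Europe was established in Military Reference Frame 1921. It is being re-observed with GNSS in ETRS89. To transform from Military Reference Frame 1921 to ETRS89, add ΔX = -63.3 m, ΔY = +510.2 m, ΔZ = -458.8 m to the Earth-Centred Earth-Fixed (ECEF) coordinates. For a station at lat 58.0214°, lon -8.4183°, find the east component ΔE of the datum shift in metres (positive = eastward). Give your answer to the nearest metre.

ΔE = 495 m

At φ = 58.0214°, λ = -8.4183°: sin φ = 0.848246, cos φ = 0.529602, sin λ = -0.146399, cos λ = 0.989226.
ΔE = −sin λ·ΔX + cos λ·ΔY = −(-0.146399)·(-63.3) + (0.989226)·(510.2) = 495.44 m.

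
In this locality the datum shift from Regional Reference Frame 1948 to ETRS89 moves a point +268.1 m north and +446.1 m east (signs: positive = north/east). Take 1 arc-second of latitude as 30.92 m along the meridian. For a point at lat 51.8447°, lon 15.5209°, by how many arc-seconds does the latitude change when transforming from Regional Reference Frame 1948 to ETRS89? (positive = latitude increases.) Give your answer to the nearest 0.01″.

1″ of latitude = 30.92 m, so Δφ = 268.1 / 30.92 = 8.671″.

Δφ = 8.67″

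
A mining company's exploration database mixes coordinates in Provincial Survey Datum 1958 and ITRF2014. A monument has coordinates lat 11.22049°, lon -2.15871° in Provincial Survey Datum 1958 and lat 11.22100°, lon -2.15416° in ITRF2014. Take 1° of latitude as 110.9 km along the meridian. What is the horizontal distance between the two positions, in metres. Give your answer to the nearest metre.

498 m

Δφ = 11.22100° − 11.22049° = +0.00051°; Δλ = -2.15416° − -2.15871° = +0.00455°.
ΔN = Δφ × 110900 = 56.6 m; ΔE = Δλ × 110900 × cos(11.22049°) = +0.00455 × 110900 × 0.980886 = 494.9 m.
Distance = √(ΔE² + ΔN²) = √(494.9² + 56.6²) = 498.2 m.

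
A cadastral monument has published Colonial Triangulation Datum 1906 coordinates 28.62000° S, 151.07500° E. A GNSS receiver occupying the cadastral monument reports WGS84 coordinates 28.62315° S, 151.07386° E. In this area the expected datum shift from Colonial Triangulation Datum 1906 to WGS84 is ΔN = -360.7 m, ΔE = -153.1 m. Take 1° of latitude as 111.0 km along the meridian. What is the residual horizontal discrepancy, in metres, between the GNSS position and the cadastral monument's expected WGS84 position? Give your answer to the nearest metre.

43 m

Observed coordinate differences: Δφ = -0.00315°, Δλ = -0.00114°.
Converting to metres (1° lat = 111000 m, cos φ = 0.877816): observed ΔN = -349.6 m, observed ΔE = -111.1 m.
Subtracting the expected shift leaves a residual of -349.6 − (-360.7) = 11.1 m north and -111.1 − (-153.1) = 42.0 m east.
Residual distance = √(11.1² + 42.0²) = 43.4 m.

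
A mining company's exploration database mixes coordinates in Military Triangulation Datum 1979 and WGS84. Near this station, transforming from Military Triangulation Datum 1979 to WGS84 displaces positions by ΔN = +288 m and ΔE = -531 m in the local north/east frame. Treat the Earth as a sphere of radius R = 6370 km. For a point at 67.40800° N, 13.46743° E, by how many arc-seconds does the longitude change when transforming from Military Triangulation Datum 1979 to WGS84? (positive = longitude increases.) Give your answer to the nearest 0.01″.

Δλ = -44.76″

At latitude 67.40800°, cos φ = 0.384166.
One radian of longitude at latitude φ spans R cos φ, so Δλ = ΔE / (R cos φ) = -531.0 / (6370000 × 0.384166) = -2.1699e-04 rad = -44.757″.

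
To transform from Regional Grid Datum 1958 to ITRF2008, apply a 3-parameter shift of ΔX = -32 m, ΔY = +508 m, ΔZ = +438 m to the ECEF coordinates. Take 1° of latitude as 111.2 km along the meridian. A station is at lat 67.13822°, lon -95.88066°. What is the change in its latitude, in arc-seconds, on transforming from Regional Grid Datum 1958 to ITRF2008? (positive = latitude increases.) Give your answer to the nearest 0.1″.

sin φ = 0.921445, cos φ = 0.388509, sin λ = -0.994737, cos λ = -0.102457.
North component: ΔN = −sin φ cos λ·ΔX − sin φ sin λ·ΔY + cos φ·ΔZ = −(0.921445)(-0.102457)(-32) − (0.921445)(-0.994737)(508) + (0.388509)(438) = 632.78 m.
1° of latitude spans 111200 m, so Δφ = 632.78 / 111200 × 3600 = 20.486″.

Δφ = 20.5″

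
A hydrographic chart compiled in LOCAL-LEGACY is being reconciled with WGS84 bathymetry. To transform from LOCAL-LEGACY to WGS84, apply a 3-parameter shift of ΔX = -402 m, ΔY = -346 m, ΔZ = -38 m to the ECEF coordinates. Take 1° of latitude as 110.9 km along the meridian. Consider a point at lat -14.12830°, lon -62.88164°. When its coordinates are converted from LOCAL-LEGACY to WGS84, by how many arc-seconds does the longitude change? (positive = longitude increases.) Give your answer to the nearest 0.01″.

sin φ = -0.244094, cos φ = 0.969752, sin λ = -0.890067, cos λ = 0.455830.
East component: ΔE = −sin λ·ΔX + cos λ·ΔY = −(-0.890067)(-402) + (0.455830)(-346) = -515.52 m.
1° of latitude spans 110900 m; at latitude φ, 1° of longitude spans that × cos φ = 107545.4 m, so Δλ = -515.52 / 107545.4 × 3600 = -17.257″.

Δλ = -17.26″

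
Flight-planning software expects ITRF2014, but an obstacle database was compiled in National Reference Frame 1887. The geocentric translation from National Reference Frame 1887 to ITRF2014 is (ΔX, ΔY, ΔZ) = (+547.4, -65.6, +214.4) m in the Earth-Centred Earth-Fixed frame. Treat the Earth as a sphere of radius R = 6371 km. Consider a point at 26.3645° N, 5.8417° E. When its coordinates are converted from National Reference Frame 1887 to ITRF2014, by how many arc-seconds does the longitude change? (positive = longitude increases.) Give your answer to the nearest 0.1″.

sin φ = 0.444080, cos φ = 0.895987, sin λ = 0.101780, cos λ = 0.994807.
East component: ΔE = −sin λ·ΔX + cos λ·ΔY = −(0.101780)(547.4) + (0.994807)(-65.6) = -120.97 m.
1° of latitude spans πR/180 = 111195 m; at latitude φ, 1° of longitude spans that × cos φ = 99629.2 m, so Δλ = -120.97 / 99629.2 × 3600 = -4.371″.

Δλ = -4.4″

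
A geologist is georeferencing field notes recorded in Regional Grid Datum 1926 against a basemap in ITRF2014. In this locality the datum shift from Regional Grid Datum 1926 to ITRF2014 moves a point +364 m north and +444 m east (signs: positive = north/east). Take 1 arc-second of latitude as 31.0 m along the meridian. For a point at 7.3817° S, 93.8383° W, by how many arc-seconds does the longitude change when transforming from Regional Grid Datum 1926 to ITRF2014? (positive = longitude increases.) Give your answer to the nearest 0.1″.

Δλ = 14.4″

At latitude -7.3817°, cos φ = 0.991712.
1″ of longitude at this latitude = 31.00 × cos φ = 30.7431 m, so Δλ = 444.0 / 30.7431 = 14.442″.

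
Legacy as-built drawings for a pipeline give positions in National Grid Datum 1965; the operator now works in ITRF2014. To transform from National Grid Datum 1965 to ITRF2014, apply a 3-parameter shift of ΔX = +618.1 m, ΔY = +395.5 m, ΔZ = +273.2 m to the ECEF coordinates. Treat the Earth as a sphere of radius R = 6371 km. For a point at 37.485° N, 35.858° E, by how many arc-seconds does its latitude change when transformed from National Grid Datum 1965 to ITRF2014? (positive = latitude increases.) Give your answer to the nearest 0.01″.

Δφ = -7.42″

sin φ = 0.608554, cos φ = 0.793513, sin λ = 0.585778, cos λ = 0.810471.
North component: ΔN = −sin φ cos λ·ΔX − sin φ sin λ·ΔY + cos φ·ΔZ = −(0.608554)(0.810471)(618.1) − (0.608554)(0.585778)(395.5) + (0.793513)(273.2) = -229.06 m.
1° of latitude spans πR/180 = 111195 m, so Δφ = -229.06 / 111195 × 3600 = -7.416″.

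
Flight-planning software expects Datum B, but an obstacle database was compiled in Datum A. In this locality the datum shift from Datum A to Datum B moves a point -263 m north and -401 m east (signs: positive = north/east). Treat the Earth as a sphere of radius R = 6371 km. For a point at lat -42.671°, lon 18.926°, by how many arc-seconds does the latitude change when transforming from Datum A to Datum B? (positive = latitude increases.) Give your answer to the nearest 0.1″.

Δφ = -8.5″

On a sphere of radius R, 1 rad of latitude = R, so Δφ = ΔN / R = -263.0 / 6371000 = -4.1281e-05 rad = -8.515″.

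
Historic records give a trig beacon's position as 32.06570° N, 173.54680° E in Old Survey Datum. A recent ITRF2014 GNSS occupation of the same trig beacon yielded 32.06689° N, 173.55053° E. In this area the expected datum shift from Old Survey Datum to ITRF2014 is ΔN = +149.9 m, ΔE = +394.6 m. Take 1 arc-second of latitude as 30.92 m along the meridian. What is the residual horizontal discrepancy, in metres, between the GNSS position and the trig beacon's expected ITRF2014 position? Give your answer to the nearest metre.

Observed coordinate differences: Δφ = +0.00119°, Δλ = +0.00373°.
Converting to metres (1° lat = 111312 m, cos φ = 0.847440): observed ΔN = 132.5 m, observed ΔE = 351.9 m.
Subtracting the expected shift leaves a residual of 132.5 − (149.9) = -17.4 m north and 351.9 − (394.6) = -42.7 m east.
Residual distance = √((-17.4)² + (-42.7)²) = 46.2 m.

46 m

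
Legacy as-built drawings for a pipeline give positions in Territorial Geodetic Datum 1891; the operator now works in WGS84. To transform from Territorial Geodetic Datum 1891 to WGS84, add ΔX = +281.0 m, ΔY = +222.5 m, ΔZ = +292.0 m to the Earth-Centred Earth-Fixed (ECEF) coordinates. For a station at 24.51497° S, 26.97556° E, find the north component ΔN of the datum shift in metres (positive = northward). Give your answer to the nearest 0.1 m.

ΔN = 411.5 m

At φ = -24.51497°, λ = 26.97556°: sin φ = -0.414931, cos φ = 0.909853, sin λ = 0.453610, cos λ = 0.891200.
ΔN = −sin φ cos λ·ΔX − sin φ sin λ·ΔY + cos φ·ΔZ = −(-0.414931)(0.891200)(281.0) − (-0.414931)(0.453610)(222.5) + (0.909853)(292.0) = 411.47 m.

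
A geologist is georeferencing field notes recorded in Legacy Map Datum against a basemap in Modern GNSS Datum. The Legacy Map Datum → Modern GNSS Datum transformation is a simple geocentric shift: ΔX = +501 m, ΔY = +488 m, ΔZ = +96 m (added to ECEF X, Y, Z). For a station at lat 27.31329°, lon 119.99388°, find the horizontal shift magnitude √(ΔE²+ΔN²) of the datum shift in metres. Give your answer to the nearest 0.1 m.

At φ = 27.31329°, λ = 119.99388°: sin φ = 0.458856, cos φ = 0.888511, sin λ = 0.866079, cos λ = -0.499907.
ΔE = −sin λ·ΔX + cos λ·ΔY = −(0.866079)·(501) + (-0.499907)·(488) = -677.86 m.
ΔN = −sin φ cos λ·ΔX − sin φ sin λ·ΔY + cos φ·ΔZ = −(0.458856)(-0.499907)(501) − (0.458856)(0.866079)(488) + (0.888511)(96) = 6.29 m.
Horizontal magnitude = √(ΔE² + ΔN²) = √((-677.86)² + 6.29²) = 677.89 m.

677.9 m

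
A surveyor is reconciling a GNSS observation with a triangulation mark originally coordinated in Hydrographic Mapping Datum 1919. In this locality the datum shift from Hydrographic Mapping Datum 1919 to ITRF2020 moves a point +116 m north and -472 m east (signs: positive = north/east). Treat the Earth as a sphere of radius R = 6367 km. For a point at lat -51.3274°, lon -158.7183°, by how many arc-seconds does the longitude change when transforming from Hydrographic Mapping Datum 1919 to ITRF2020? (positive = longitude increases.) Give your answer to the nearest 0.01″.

Δλ = -24.47″

At latitude -51.3274°, cos φ = 0.624869.
One radian of longitude at latitude φ spans R cos φ, so Δλ = ΔE / (R cos φ) = -472.0 / (6367000 × 0.624869) = -1.1864e-04 rad = -24.471″.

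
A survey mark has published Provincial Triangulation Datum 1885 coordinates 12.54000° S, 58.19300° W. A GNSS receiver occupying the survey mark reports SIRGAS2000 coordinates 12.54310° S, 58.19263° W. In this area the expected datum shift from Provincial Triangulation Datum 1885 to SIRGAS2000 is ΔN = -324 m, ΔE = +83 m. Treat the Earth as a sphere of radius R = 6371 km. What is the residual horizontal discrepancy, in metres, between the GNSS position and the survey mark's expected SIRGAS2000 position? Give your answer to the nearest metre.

Observed coordinate differences: Δφ = -0.00310°, Δλ = +0.00037°.
Converting to metres (1° lat = 111195 m, cos φ = 0.976145): observed ΔN = -344.7 m, observed ΔE = 40.2 m.
Subtracting the expected shift leaves a residual of -344.7 − (-324) = -20.7 m north and 40.2 − (83) = -42.8 m east.
Residual distance = √((-20.7)² + (-42.8)²) = 47.6 m.

48 m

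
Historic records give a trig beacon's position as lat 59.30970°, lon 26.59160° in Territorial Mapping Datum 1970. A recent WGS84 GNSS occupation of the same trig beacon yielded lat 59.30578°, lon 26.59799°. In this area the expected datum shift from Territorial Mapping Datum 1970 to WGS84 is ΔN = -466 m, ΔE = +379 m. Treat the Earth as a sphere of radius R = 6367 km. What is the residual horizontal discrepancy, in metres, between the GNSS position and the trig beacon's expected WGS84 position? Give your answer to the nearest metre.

Observed coordinate differences: Δφ = -0.00392°, Δλ = +0.00639°.
Converting to metres (1° lat = 111125 m, cos φ = 0.510397): observed ΔN = -435.6 m, observed ΔE = 362.4 m.
Subtracting the expected shift leaves a residual of -435.6 − (-466) = 30.4 m north and 362.4 − (379) = -16.6 m east.
Residual distance = √(30.4² + (-16.6)²) = 34.6 m.

35 m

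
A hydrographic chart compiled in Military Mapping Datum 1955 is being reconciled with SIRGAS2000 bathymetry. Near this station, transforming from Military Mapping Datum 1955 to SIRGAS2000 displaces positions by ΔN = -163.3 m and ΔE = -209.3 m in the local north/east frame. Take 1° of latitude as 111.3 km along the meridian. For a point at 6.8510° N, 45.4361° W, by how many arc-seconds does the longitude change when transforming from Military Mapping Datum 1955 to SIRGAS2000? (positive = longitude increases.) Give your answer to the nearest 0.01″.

At latitude 6.8510°, cos φ = 0.992860.
1° of longitude at this latitude = 111.3 × cos φ = 110.51 km, so Δλ = -209.3 / 110505.3 = -0.0018940° = -6.818″.

Δλ = -6.82″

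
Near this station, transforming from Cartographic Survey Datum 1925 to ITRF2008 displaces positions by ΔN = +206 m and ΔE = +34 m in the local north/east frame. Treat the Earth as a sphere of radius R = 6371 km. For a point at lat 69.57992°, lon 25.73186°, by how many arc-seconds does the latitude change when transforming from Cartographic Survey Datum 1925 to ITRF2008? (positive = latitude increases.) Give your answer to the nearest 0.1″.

On a sphere of radius R, 1 rad of latitude = R, so Δφ = ΔN / R = 206.0 / 6371000 = 3.2334e-05 rad = 6.669″.

Δφ = 6.7″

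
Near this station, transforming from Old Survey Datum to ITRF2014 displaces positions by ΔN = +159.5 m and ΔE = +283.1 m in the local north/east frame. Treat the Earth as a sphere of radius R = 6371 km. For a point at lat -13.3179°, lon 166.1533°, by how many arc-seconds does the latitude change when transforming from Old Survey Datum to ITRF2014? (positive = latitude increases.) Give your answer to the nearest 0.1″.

On a sphere of radius R, 1 rad of latitude = R, so Δφ = ΔN / R = 159.5 / 6371000 = 2.5035e-05 rad = 5.164″.

Δφ = 5.2″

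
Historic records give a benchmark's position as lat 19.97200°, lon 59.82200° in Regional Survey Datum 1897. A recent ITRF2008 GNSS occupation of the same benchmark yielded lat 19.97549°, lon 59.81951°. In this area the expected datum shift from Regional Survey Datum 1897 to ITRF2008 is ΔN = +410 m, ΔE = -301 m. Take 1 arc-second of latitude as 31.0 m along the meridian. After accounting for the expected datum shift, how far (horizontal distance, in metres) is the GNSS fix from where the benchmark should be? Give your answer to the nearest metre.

45 m

Observed coordinate differences: Δφ = +0.00349°, Δλ = -0.00249°.
Converting to metres (1° lat = 111600 m, cos φ = 0.939860): observed ΔN = 389.5 m, observed ΔE = -261.2 m.
Subtracting the expected shift leaves a residual of 389.5 − (410) = -20.5 m north and -261.2 − (-301) = 39.8 m east.
Residual distance = √((-20.5)² + 39.8²) = 44.8 m.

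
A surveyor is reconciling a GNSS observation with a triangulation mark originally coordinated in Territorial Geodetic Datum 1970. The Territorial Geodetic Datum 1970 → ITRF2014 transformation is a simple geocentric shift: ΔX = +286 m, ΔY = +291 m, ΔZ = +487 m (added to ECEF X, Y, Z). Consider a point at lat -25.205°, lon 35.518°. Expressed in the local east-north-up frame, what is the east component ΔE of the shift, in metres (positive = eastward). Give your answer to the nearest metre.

ΔE = 71 m

At φ = -25.205°, λ = 35.518°: sin φ = -0.425858, cos φ = 0.904790, sin λ = 0.580959, cos λ = 0.813933.
ΔE = −sin λ·ΔX + cos λ·ΔY = −(0.580959)·(286) + (0.813933)·(291) = 70.70 m.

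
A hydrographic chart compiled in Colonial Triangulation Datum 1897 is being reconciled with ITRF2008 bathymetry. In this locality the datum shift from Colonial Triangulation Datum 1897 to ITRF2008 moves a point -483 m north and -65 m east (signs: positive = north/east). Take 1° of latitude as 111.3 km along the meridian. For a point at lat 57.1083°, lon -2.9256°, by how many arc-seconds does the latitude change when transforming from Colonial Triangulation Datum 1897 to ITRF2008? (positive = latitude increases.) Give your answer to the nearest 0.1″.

1° of latitude = 111.3 km, so Δφ = -483.0 / 111300 = -0.0043396° = -15.623″.

Δφ = -15.6″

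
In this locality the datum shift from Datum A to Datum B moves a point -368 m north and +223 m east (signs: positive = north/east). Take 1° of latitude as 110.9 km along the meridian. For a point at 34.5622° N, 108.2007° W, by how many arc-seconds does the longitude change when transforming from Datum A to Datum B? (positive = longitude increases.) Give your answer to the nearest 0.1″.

Δλ = 8.8″

At latitude 34.5622°, cos φ = 0.823511.
1° of longitude at this latitude = 110.9 × cos φ = 91.33 km, so Δλ = 223.0 / 91327.3 = 0.0024418° = 8.790″.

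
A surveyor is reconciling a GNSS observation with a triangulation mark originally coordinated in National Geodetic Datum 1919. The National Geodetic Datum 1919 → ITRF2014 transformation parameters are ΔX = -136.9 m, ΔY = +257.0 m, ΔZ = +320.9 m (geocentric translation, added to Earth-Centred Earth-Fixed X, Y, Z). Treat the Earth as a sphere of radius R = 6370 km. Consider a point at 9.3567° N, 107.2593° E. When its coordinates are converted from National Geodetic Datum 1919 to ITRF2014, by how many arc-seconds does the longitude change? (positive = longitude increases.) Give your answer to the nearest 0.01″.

Δλ = 1.79″

sin φ = 0.162580, cos φ = 0.986695, sin λ = 0.954972, cos λ = -0.296697.
East component: ΔE = −sin λ·ΔX + cos λ·ΔY = −(0.954972)(-136.9) + (-0.296697)(257.0) = 54.48 m.
1° of latitude spans πR/180 = 111177 m; at latitude φ, 1° of longitude spans that × cos φ = 109698.3 m, so Δλ = 54.48 / 109698.3 × 3600 = 1.788″.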